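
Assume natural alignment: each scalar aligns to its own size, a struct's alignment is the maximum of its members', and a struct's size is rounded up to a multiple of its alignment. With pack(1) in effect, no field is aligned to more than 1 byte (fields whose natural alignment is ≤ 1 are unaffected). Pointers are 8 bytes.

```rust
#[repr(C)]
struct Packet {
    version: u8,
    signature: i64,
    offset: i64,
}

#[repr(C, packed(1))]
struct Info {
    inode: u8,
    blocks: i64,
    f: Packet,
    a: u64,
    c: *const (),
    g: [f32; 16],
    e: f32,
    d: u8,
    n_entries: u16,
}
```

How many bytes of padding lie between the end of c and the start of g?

0

Packet: @0: version [1B, align 1] → 1; +7 pad (align 8); @8: signature [8B, align 8] → 16; @16: offset [8B, align 8] → 24; size 24, align 8
@0: inode [1B, align 1] → 1
@1: blocks [8B, align 1] → 9
@9: f [24B, align 1] → 33
@33: a [8B, align 1] → 41
@41: c [8B, align 1] → 49
@49: g [64B, align 1] → 113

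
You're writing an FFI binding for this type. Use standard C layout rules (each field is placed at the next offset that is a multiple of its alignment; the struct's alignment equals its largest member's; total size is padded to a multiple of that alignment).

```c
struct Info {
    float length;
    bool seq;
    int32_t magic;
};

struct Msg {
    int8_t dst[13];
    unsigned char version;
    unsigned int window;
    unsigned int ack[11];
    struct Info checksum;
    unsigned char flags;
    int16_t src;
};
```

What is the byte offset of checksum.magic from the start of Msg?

Info: @0: length [4B, align 4] → 4; @4: seq [1B, align 1] → 5; +3 pad (align 4); @8: magic [4B, align 4] → 12; size 12, align 4
@0: dst [13B, align 1] → 13
@13: version [1B, align 1] → 14
+2 pad (align 4)
@16: window [4B, align 4] → 20
@20: ack [44B, align 4] → 64
@64: checksum [12B, align 4] → 76
within Info: magic at 8
64 + 8 = 72

72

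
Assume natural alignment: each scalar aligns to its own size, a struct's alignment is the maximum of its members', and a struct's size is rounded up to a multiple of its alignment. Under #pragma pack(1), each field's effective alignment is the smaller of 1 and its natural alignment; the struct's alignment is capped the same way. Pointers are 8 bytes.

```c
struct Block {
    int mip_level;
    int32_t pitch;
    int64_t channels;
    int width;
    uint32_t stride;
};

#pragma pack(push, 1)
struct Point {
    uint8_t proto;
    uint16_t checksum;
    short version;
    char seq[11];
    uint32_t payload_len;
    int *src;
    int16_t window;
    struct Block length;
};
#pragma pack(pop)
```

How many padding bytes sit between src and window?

0

Block: 0..4  mip_level  (4B, 4-aligned); 4..8  pitch  (4B, 4-aligned); 8..16  channels  (8B, 8-aligned); 16..20  width  (4B, 4-aligned); 20..24  stride  (4B, 4-aligned); sizeof = 24, alignof = 8
0..1  proto  (1B, 1-aligned)
1..3  checksum  (2B, 1-aligned)
3..5  version  (2B, 1-aligned)
5..16  seq  (11B, 1-aligned)
16..20  payload_len  (4B, 1-aligned)
20..28  src  (8B, 1-aligned)
28..30  window  (2B, 1-aligned)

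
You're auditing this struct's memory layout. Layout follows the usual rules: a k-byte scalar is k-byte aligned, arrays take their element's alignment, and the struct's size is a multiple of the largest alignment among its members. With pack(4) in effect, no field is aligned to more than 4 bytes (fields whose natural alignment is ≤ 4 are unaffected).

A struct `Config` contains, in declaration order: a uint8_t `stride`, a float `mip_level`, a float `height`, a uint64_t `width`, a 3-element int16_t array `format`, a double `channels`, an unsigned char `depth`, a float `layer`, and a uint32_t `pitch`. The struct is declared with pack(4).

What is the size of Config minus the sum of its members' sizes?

@0: stride [1B, align 1] → 1
+3 pad (align 4)
@4: mip_level [4B, align 4] → 8
@8: height [4B, align 4] → 12
@12: width [8B, align 4] → 20
@20: format [6B, align 2] → 26
+2 pad (align 4)
@28: channels [8B, align 4] → 36
@36: depth [1B, align 1] → 37
+3 pad (align 4)
@40: layer [4B, align 4] → 44
@44: pitch [4B, align 4] → 48
size 48, align 4
data bytes 40, size 48 → padding 8

8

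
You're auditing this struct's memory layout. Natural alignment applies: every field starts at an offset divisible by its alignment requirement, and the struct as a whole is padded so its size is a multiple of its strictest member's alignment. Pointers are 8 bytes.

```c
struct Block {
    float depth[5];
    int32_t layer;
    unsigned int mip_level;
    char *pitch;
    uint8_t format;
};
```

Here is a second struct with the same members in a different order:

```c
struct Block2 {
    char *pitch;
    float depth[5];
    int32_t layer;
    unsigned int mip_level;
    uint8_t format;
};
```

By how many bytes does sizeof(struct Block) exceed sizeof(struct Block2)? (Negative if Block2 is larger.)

0..20  depth  (20B, 4-aligned)
20..24  layer  (4B, 4-aligned)
24..28  mip_level  (4B, 4-aligned)
28..32  -- padding (4B)
32..40  pitch  (8B, 8-aligned)
40..41  format  (1B, 1-aligned)
41..48  -- tail padding (7B)
sizeof = 48, alignof = 8
— Block2 —
0..8  pitch  (8B, 8-aligned)
8..28  depth  (20B, 4-aligned)
28..32  layer  (4B, 4-aligned)
32..36  mip_level  (4B, 4-aligned)
36..37  format  (1B, 1-aligned)
37..40  -- tail padding (3B)
sizeof = 40, alignof = 8
48 − 40 = 8

8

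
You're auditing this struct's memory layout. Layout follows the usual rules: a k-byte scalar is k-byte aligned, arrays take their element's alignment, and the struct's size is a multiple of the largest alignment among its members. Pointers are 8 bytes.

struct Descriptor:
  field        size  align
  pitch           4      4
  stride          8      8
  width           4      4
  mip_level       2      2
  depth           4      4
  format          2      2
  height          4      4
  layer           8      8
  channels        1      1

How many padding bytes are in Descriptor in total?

0..4  pitch  (4B, 4-aligned)
4..8  -- padding (4B)
8..16  stride  (8B, 8-aligned)
16..20  width  (4B, 4-aligned)
20..22  mip_level  (2B, 2-aligned)
22..24  -- padding (2B)
24..28  depth  (4B, 4-aligned)
28..30  format  (2B, 2-aligned)
30..32  -- padding (2B)
32..36  height  (4B, 4-aligned)
36..40  -- padding (4B)
40..48  layer  (8B, 8-aligned)
48..49  channels  (1B, 1-aligned)
49..56  -- tail padding (7B)
sizeof = 56, alignof = 8
data bytes 37, size 56 → padding 19

19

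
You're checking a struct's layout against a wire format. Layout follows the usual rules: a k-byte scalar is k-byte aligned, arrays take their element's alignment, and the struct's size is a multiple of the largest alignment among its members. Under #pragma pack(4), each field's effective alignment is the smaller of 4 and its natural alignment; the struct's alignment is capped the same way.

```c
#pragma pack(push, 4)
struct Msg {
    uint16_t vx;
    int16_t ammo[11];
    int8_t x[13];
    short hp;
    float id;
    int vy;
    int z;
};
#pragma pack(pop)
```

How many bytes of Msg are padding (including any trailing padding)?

1

vx at 0 (size 2, align 2) → ends 2
ammo at 2 (size 22, align 2) → ends 24
x at 24 (size 13, align 1) → ends 37
pad 1 to align 2 for hp
hp at 38 (size 2, align 2) → ends 40
id at 40 (size 4, align 4) → ends 44
vy at 44 (size 4, align 4) → ends 48
z at 48 (size 4, align 4) → ends 52
total 52 bytes, alignment 4
data bytes 51, size 52 → padding 1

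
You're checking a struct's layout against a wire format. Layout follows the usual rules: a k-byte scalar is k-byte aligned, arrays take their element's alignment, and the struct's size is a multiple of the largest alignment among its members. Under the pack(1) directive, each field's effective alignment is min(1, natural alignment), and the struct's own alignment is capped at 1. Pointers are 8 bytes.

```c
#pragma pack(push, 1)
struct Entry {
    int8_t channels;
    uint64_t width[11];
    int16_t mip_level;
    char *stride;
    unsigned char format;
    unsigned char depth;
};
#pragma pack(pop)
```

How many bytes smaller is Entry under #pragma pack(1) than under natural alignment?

natural layout:
  0..1  channels  (1B, 1-aligned)
  1..8  -- padding (7B)
  8..96  width  (88B, 8-aligned)
  96..98  mip_level  (2B, 2-aligned)
  98..104  -- padding (6B)
  104..112  stride  (8B, 8-aligned)
  112..113  format  (1B, 1-aligned)
  113..114  depth  (1B, 1-aligned)
  114..120  -- tail padding (6B)
  sizeof = 120, alignof = 8
packed(1) layout:
  0..1  channels  (1B, 1-aligned)
  1..89  width  (88B, 1-aligned)
  89..91  mip_level  (2B, 1-aligned)
  91..99  stride  (8B, 1-aligned)
  99..100  format  (1B, 1-aligned)
  100..101  depth  (1B, 1-aligned)
  sizeof = 101, alignof = 1
120 − 101 = 19

19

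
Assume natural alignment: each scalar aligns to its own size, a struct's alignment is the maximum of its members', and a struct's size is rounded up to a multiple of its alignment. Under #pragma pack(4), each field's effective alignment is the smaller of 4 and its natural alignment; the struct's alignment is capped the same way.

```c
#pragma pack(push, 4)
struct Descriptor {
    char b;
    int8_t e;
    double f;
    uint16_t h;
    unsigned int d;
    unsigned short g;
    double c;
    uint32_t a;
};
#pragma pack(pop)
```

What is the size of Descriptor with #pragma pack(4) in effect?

36

b at 0 (size 1, align 1) → ends 1
e at 1 (size 1, align 1) → ends 2
pad 2 to align 4 for f
f at 4 (size 8, align 4) → ends 12
h at 12 (size 2, align 2) → ends 14
pad 2 to align 4 for d
d at 16 (size 4, align 4) → ends 20
g at 20 (size 2, align 2) → ends 22
pad 2 to align 4 for c
c at 24 (size 8, align 4) → ends 32
a at 32 (size 4, align 4) → ends 36
total 36 bytes, alignment 4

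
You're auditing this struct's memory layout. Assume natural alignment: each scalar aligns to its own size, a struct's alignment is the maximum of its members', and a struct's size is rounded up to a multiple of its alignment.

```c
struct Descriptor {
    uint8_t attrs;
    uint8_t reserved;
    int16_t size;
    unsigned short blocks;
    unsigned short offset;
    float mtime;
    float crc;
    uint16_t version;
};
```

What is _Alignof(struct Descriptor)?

member alignments: attrs=1, reserved=1, size=2, blocks=2, offset=2, mtime=4, crc=4, version=2
max = 4

4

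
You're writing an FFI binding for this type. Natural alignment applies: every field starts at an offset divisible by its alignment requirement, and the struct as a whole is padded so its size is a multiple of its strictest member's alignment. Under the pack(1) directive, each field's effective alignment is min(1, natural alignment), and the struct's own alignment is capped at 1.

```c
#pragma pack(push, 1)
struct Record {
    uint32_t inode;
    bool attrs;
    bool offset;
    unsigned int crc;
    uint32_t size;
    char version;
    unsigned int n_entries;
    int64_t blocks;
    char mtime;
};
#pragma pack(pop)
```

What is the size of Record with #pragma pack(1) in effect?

28

0..4  inode  (4B, 1-aligned)
4..5  attrs  (1B, 1-aligned)
5..6  offset  (1B, 1-aligned)
6..10  crc  (4B, 1-aligned)
10..14  size  (4B, 1-aligned)
14..15  version  (1B, 1-aligned)
15..19  n_entries  (4B, 1-aligned)
19..27  blocks  (8B, 1-aligned)
27..28  mtime  (1B, 1-aligned)
sizeof = 28, alignof = 1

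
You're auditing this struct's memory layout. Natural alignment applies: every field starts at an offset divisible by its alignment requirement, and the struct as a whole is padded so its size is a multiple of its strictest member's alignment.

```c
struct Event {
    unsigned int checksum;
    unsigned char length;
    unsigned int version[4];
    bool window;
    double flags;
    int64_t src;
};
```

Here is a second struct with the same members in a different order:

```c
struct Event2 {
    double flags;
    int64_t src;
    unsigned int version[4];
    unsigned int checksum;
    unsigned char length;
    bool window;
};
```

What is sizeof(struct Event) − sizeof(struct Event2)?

@0: checksum [4B, align 4] → 4
@4: length [1B, align 1] → 5
+3 pad (align 4)
@8: version [16B, align 4] → 24
@24: window [1B, align 1] → 25
+7 pad (align 8)
@32: flags [8B, align 8] → 40
@40: src [8B, align 8] → 48
size 48, align 8
— Event2 —
@0: flags [8B, align 8] → 8
@8: src [8B, align 8] → 16
@16: version [16B, align 4] → 32
@32: checksum [4B, align 4] → 36
@36: length [1B, align 1] → 37
@37: window [1B, align 1] → 38
+2 tail pad (align 8)
size 40, align 8
48 − 40 = 8

8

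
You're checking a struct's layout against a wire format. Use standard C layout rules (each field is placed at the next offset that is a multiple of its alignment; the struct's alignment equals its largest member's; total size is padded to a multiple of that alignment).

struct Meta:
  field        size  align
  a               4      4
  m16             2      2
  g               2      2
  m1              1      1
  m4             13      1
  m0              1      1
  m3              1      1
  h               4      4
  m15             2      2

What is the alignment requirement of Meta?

4

member alignments: a=4, m16=2, g=2, m1=1, m4=1, m0=1, m3=1, h=4, m15=2
max = 4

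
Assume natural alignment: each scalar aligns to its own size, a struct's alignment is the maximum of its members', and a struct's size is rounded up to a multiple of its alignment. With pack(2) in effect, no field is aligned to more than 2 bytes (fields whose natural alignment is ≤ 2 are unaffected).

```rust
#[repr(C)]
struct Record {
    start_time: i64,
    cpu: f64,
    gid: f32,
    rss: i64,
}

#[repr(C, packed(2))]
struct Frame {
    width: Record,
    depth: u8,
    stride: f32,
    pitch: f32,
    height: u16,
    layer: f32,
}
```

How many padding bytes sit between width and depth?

0

Record: 0..8  start_time  (8B, 8-aligned); 8..16  cpu  (8B, 8-aligned); 16..20  gid  (4B, 4-aligned); 20..24  -- padding (4B); 24..32  rss  (8B, 8-aligned); sizeof = 32, alignof = 8
0..32  width  (32B, 2-aligned)
32..33  depth  (1B, 1-aligned)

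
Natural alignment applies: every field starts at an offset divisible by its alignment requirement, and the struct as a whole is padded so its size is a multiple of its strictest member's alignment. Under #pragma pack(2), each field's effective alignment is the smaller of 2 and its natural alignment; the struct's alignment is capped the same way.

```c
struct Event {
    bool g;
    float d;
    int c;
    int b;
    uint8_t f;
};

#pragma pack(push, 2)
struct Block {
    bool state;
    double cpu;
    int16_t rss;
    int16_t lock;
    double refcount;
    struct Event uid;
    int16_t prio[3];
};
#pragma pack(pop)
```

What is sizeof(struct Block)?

Event: 0..1  g  (1B, 1-aligned); 1..4  -- padding (3B); 4..8  d  (4B, 4-aligned); 8..12  c  (4B, 4-aligned); 12..16  b  (4B, 4-aligned); 16..17  f  (1B, 1-aligned); 17..20  -- tail padding (3B); sizeof = 20, alignof = 4
0..1  state  (1B, 1-aligned)
1..2  -- padding (1B)
2..10  cpu  (8B, 2-aligned)
10..12  rss  (2B, 2-aligned)
12..14  lock  (2B, 2-aligned)
14..22  refcount  (8B, 2-aligned)
22..42  uid  (20B, 2-aligned)
42..48  prio  (6B, 2-aligned)
sizeof = 48, alignof = 2

48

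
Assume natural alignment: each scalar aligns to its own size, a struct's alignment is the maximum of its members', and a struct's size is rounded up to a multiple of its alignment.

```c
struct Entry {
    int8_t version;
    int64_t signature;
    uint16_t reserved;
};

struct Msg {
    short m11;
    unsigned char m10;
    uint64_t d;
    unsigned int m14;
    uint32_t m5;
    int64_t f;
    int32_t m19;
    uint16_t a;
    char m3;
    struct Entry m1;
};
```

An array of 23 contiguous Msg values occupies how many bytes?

Entry: version at 0 (size 1, align 1) → ends 1; pad 7 to align 8 for signature; signature at 8 (size 8, align 8) → ends 16; reserved at 16 (size 2, align 2) → ends 18; tail pad 6 to reach multiple of 8; total 24 bytes, alignment 8
m11 at 0 (size 2, align 2) → ends 2
m10 at 2 (size 1, align 1) → ends 3
pad 5 to align 8 for d
d at 8 (size 8, align 8) → ends 16
m14 at 16 (size 4, align 4) → ends 20
m5 at 20 (size 4, align 4) → ends 24
f at 24 (size 8, align 8) → ends 32
m19 at 32 (size 4, align 4) → ends 36
a at 36 (size 2, align 2) → ends 38
m3 at 38 (size 1, align 1) → ends 39
pad 1 to align 8 for m1
m1 at 40 (size 24, align 8) → ends 64
total 64 bytes, alignment 8
array of 23: 23 × 64 = 1472

1472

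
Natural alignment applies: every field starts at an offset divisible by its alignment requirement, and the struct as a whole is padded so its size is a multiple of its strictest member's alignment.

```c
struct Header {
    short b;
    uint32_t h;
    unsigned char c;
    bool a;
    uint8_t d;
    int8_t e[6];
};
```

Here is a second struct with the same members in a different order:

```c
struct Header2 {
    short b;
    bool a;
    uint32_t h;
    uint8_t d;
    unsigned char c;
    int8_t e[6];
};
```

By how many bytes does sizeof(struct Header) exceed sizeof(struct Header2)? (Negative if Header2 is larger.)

4

b at 0 (size 2, align 2) → ends 2
pad 2 to align 4 for h
h at 4 (size 4, align 4) → ends 8
c at 8 (size 1, align 1) → ends 9
a at 9 (size 1, align 1) → ends 10
d at 10 (size 1, align 1) → ends 11
e at 11 (size 6, align 1) → ends 17
tail pad 3 to reach multiple of 4
total 20 bytes, alignment 4
— Header2 —
b at 0 (size 2, align 2) → ends 2
a at 2 (size 1, align 1) → ends 3
pad 1 to align 4 for h
h at 4 (size 4, align 4) → ends 8
d at 8 (size 1, align 1) → ends 9
c at 9 (size 1, align 1) → ends 10
e at 10 (size 6, align 1) → ends 16
total 16 bytes, alignment 4
20 − 16 = 4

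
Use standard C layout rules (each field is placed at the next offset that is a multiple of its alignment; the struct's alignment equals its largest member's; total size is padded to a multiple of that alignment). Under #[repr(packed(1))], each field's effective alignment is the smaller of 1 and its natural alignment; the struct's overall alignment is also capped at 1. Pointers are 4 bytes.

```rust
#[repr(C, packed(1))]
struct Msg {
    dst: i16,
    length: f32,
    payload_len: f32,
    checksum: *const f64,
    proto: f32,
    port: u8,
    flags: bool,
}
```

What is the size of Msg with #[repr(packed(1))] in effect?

20

0..2  dst  (2B, 1-aligned)
2..6  length  (4B, 1-aligned)
6..10  payload_len  (4B, 1-aligned)
10..14  checksum  (4B, 1-aligned)
14..18  proto  (4B, 1-aligned)
18..19  port  (1B, 1-aligned)
19..20  flags  (1B, 1-aligned)
sizeof = 20, alignof = 1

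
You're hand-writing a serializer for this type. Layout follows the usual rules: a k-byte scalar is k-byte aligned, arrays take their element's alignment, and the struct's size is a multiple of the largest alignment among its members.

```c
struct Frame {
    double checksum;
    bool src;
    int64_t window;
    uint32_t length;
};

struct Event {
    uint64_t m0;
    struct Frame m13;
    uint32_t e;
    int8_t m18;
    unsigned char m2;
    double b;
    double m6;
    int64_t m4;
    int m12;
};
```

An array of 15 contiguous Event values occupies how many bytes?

Frame: 0..8  checksum  (8B, 8-aligned); 8..9  src  (1B, 1-aligned); 9..16  -- padding (7B); 16..24  window  (8B, 8-aligned); 24..28  length  (4B, 4-aligned); 28..32  -- tail padding (4B); sizeof = 32, alignof = 8
0..8  m0  (8B, 8-aligned)
8..40  m13  (32B, 8-aligned)
40..44  e  (4B, 4-aligned)
44..45  m18  (1B, 1-aligned)
45..46  m2  (1B, 1-aligned)
46..48  -- padding (2B)
48..56  b  (8B, 8-aligned)
56..64  m6  (8B, 8-aligned)
64..72  m4  (8B, 8-aligned)
72..76  m12  (4B, 4-aligned)
76..80  -- tail padding (4B)
sizeof = 80, alignof = 8
array of 15: 15 × 80 = 1200

1200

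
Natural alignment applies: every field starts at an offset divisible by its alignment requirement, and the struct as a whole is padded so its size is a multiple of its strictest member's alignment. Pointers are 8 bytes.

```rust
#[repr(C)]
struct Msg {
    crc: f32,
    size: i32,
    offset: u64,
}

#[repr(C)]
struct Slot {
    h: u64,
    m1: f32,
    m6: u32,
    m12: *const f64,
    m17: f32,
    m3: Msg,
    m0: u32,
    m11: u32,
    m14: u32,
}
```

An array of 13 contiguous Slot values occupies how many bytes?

Msg: 0..4  crc  (4B, 4-aligned); 4..8  size  (4B, 4-aligned); 8..16  offset  (8B, 8-aligned); sizeof = 16, alignof = 8
0..8  h  (8B, 8-aligned)
8..12  m1  (4B, 4-aligned)
12..16  m6  (4B, 4-aligned)
16..24  m12  (8B, 8-aligned)
24..28  m17  (4B, 4-aligned)
28..32  -- padding (4B)
32..48  m3  (16B, 8-aligned)
48..52  m0  (4B, 4-aligned)
52..56  m11  (4B, 4-aligned)
56..60  m14  (4B, 4-aligned)
60..64  -- tail padding (4B)
sizeof = 64, alignof = 8
array of 13: 13 × 64 = 832

832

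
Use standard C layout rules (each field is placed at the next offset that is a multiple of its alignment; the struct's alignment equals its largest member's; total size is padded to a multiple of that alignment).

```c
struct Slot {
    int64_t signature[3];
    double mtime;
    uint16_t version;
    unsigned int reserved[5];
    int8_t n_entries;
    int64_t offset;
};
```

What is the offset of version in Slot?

32

@0: signature [24B, align 8] → 24
@24: mtime [8B, align 8] → 32
@32: version [2B, align 2] → 34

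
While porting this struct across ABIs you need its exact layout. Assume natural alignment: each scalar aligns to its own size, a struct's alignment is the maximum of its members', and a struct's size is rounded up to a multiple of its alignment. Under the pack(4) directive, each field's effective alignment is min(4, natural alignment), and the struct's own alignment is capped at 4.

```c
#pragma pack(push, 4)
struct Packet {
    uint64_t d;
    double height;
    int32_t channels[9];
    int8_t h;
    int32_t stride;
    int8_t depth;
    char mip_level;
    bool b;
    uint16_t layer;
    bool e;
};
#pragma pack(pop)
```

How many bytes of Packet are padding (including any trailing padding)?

d at 0 (size 8, align 4) → ends 8
height at 8 (size 8, align 4) → ends 16
channels at 16 (size 36, align 4) → ends 52
h at 52 (size 1, align 1) → ends 53
pad 3 to align 4 for stride
stride at 56 (size 4, align 4) → ends 60
depth at 60 (size 1, align 1) → ends 61
mip_level at 61 (size 1, align 1) → ends 62
b at 62 (size 1, align 1) → ends 63
pad 1 to align 2 for layer
layer at 64 (size 2, align 2) → ends 66
e at 66 (size 1, align 1) → ends 67
tail pad 1 to reach multiple of 4
total 68 bytes, alignment 4
data bytes 63, size 68 → padding 5

5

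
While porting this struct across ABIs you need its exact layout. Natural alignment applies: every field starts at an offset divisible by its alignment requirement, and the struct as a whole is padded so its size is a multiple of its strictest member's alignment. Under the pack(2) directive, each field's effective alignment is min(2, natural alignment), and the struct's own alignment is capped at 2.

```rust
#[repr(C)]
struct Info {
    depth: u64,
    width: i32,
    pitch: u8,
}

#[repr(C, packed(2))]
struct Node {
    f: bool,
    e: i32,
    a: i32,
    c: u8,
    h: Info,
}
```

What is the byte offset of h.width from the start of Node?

20

Info: @0: depth [8B, align 8] → 8; @8: width [4B, align 4] → 12; @12: pitch [1B, align 1] → 13; +3 tail pad (align 8); size 16, align 8
@0: f [1B, align 1] → 1
+1 pad (align 2)
@2: e [4B, align 2] → 6
@6: a [4B, align 2] → 10
@10: c [1B, align 1] → 11
+1 pad (align 2)
@12: h [16B, align 2] → 28
within Info: width at 8
12 + 8 = 20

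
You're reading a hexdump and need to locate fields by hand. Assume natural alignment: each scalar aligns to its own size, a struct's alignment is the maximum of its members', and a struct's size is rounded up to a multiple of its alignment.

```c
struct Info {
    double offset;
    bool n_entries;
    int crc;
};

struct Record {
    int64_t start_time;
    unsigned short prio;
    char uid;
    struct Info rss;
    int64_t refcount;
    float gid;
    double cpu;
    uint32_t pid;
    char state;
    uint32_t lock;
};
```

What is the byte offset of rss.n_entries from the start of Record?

Info: offset at 0 (size 8, align 8) → ends 8; n_entries at 8 (size 1, align 1) → ends 9; pad 3 to align 4 for crc; crc at 12 (size 4, align 4) → ends 16; total 16 bytes, alignment 8
start_time at 0 (size 8, align 8) → ends 8
prio at 8 (size 2, align 2) → ends 10
uid at 10 (size 1, align 1) → ends 11
pad 5 to align 8 for rss
rss at 16 (size 16, align 8) → ends 32
within Info: n_entries at 8
16 + 8 = 24

24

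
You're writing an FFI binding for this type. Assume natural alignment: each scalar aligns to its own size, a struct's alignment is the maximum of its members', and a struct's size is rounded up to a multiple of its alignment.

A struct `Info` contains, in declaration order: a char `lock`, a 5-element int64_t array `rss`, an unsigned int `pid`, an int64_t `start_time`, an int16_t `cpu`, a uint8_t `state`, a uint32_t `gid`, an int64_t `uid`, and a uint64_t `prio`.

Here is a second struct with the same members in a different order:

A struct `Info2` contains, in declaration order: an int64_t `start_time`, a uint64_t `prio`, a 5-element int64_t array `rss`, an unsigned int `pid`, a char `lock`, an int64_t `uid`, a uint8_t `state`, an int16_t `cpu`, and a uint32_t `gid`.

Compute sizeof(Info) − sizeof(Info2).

@0: lock [1B, align 1] → 1
+7 pad (align 8)
@8: rss [40B, align 8] → 48
@48: pid [4B, align 4] → 52
+4 pad (align 8)
@56: start_time [8B, align 8] → 64
@64: cpu [2B, align 2] → 66
@66: state [1B, align 1] → 67
+1 pad (align 4)
@68: gid [4B, align 4] → 72
@72: uid [8B, align 8] → 80
@80: prio [8B, align 8] → 88
size 88, align 8
— Info2 —
@0: start_time [8B, align 8] → 8
@8: prio [8B, align 8] → 16
@16: rss [40B, align 8] → 56
@56: pid [4B, align 4] → 60
@60: lock [1B, align 1] → 61
+3 pad (align 8)
@64: uid [8B, align 8] → 72
@72: state [1B, align 1] → 73
+1 pad (align 2)
@74: cpu [2B, align 2] → 76
@76: gid [4B, align 4] → 80
size 80, align 8
88 − 80 = 8

8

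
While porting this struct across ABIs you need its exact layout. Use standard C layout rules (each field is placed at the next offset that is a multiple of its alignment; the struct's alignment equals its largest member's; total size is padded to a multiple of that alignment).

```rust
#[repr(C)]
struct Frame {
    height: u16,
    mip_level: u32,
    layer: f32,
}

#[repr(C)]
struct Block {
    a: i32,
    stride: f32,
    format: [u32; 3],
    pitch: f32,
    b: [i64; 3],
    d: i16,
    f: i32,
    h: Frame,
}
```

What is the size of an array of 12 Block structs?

Frame: 0..2  height  (2B, 2-aligned); 2..4  -- padding (2B); 4..8  mip_level  (4B, 4-aligned); 8..12  layer  (4B, 4-aligned); sizeof = 12, alignof = 4
0..4  a  (4B, 4-aligned)
4..8  stride  (4B, 4-aligned)
8..20  format  (12B, 4-aligned)
20..24  pitch  (4B, 4-aligned)
24..48  b  (24B, 8-aligned)
48..50  d  (2B, 2-aligned)
50..52  -- padding (2B)
52..56  f  (4B, 4-aligned)
56..68  h  (12B, 4-aligned)
68..72  -- tail padding (4B)
sizeof = 72, alignof = 8
array of 12: 12 × 72 = 864

864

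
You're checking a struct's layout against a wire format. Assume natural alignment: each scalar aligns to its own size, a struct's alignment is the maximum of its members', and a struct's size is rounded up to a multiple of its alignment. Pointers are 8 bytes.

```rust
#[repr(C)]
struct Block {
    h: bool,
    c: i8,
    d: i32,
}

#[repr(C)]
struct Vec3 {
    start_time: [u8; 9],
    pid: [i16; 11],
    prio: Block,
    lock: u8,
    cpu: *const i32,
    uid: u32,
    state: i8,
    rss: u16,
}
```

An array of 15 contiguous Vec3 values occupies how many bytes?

960

Block: h at 0 (size 1, align 1) → ends 1; c at 1 (size 1, align 1) → ends 2; pad 2 to align 4 for d; d at 4 (size 4, align 4) → ends 8; total 8 bytes, alignment 4
start_time at 0 (size 9, align 1) → ends 9
pad 1 to align 2 for pid
pid at 10 (size 22, align 2) → ends 32
prio at 32 (size 8, align 4) → ends 40
lock at 40 (size 1, align 1) → ends 41
pad 7 to align 8 for cpu
cpu at 48 (size 8, align 8) → ends 56
uid at 56 (size 4, align 4) → ends 60
state at 60 (size 1, align 1) → ends 61
pad 1 to align 2 for rss
rss at 62 (size 2, align 2) → ends 64
total 64 bytes, alignment 8
array of 15: 15 × 64 = 960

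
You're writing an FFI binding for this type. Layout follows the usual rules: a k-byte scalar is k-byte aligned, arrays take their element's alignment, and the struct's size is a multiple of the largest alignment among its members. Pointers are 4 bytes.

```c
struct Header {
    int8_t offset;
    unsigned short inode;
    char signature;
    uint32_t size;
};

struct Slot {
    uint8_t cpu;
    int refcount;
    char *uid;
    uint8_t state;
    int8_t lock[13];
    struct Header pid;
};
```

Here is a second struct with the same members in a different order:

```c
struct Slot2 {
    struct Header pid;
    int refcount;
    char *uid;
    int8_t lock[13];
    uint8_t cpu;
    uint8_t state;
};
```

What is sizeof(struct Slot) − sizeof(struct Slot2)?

4

Header: @0: offset [1B, align 1] → 1; +1 pad (align 2); @2: inode [2B, align 2] → 4; @4: signature [1B, align 1] → 5; +3 pad (align 4); @8: size [4B, align 4] → 12; size 12, align 4
@0: cpu [1B, align 1] → 1
+3 pad (align 4)
@4: refcount [4B, align 4] → 8
@8: uid [4B, align 4] → 12
@12: state [1B, align 1] → 13
@13: lock [13B, align 1] → 26
+2 pad (align 4)
@28: pid [12B, align 4] → 40
size 40, align 4
— Slot2 —
@0: pid [12B, align 4] → 12
@12: refcount [4B, align 4] → 16
@16: uid [4B, align 4] → 20
@20: lock [13B, align 1] → 33
@33: cpu [1B, align 1] → 34
@34: state [1B, align 1] → 35
+1 tail pad (align 4)
size 36, align 4
40 − 36 = 4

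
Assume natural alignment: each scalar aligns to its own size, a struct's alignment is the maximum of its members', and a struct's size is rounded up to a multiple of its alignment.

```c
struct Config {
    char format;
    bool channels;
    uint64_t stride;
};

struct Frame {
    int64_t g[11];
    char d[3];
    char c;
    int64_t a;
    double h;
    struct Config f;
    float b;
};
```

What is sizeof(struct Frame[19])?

Config: @0: format [1B, align 1] → 1; @1: channels [1B, align 1] → 2; +6 pad (align 8); @8: stride [8B, align 8] → 16; size 16, align 8
@0: g [88B, align 8] → 88
@88: d [3B, align 1] → 91
@91: c [1B, align 1] → 92
+4 pad (align 8)
@96: a [8B, align 8] → 104
@104: h [8B, align 8] → 112
@112: f [16B, align 8] → 128
@128: b [4B, align 4] → 132
+4 tail pad (align 8)
size 136, align 8
array of 19: 19 × 136 = 2584

2584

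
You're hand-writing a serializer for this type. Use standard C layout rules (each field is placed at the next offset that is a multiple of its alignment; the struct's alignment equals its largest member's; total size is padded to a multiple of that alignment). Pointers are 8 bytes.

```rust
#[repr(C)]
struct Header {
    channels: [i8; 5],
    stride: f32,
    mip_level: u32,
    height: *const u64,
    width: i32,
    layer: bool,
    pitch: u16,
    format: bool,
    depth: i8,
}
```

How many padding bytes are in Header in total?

channels at 0 (size 5, align 1) → ends 5
pad 3 to align 4 for stride
stride at 8 (size 4, align 4) → ends 12
mip_level at 12 (size 4, align 4) → ends 16
height at 16 (size 8, align 8) → ends 24
width at 24 (size 4, align 4) → ends 28
layer at 28 (size 1, align 1) → ends 29
pad 1 to align 2 for pitch
pitch at 30 (size 2, align 2) → ends 32
format at 32 (size 1, align 1) → ends 33
depth at 33 (size 1, align 1) → ends 34
tail pad 6 to reach multiple of 8
total 40 bytes, alignment 8
data bytes 30, size 40 → padding 10

10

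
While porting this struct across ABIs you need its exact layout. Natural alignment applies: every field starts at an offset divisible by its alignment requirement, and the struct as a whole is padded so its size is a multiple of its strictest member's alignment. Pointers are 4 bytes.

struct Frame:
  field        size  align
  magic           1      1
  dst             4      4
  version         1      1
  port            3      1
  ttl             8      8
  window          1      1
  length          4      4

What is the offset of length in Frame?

28

magic at 0 (size 1, align 1) → ends 1
pad 3 to align 4 for dst
dst at 4 (size 4, align 4) → ends 8
version at 8 (size 1, align 1) → ends 9
port at 9 (size 3, align 1) → ends 12
pad 4 to align 8 for ttl
ttl at 16 (size 8, align 8) → ends 24
window at 24 (size 1, align 1) → ends 25
pad 3 to align 4 for length
length at 28 (size 4, align 4) → ends 32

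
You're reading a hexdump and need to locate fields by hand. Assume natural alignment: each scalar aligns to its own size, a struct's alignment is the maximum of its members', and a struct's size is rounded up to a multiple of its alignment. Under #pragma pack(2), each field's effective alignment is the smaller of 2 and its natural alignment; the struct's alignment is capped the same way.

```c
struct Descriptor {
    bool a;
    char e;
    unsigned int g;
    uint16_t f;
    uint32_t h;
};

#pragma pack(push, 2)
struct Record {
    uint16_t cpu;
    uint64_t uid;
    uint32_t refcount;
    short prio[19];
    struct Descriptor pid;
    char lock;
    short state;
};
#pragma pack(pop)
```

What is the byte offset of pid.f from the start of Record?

60

Descriptor: a at 0 (size 1, align 1) → ends 1; e at 1 (size 1, align 1) → ends 2; pad 2 to align 4 for g; g at 4 (size 4, align 4) → ends 8; f at 8 (size 2, align 2) → ends 10; pad 2 to align 4 for h; h at 12 (size 4, align 4) → ends 16; total 16 bytes, alignment 4
cpu at 0 (size 2, align 2) → ends 2
uid at 2 (size 8, align 2) → ends 10
refcount at 10 (size 4, align 2) → ends 14
prio at 14 (size 38, align 2) → ends 52
pid at 52 (size 16, align 2) → ends 68
within Descriptor: f at 8
52 + 8 = 60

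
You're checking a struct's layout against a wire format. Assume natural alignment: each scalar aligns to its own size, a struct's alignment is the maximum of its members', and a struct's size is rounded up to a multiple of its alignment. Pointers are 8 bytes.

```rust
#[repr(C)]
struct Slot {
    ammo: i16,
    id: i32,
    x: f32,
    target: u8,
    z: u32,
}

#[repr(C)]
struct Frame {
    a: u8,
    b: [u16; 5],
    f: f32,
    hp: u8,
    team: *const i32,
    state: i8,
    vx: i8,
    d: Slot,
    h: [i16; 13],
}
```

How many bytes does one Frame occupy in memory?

Slot: ammo at 0 (size 2, align 2) → ends 2; pad 2 to align 4 for id; id at 4 (size 4, align 4) → ends 8; x at 8 (size 4, align 4) → ends 12; target at 12 (size 1, align 1) → ends 13; pad 3 to align 4 for z; z at 16 (size 4, align 4) → ends 20; total 20 bytes, alignment 4
a at 0 (size 1, align 1) → ends 1
pad 1 to align 2 for b
b at 2 (size 10, align 2) → ends 12
f at 12 (size 4, align 4) → ends 16
hp at 16 (size 1, align 1) → ends 17
pad 7 to align 8 for team
team at 24 (size 8, align 8) → ends 32
state at 32 (size 1, align 1) → ends 33
vx at 33 (size 1, align 1) → ends 34
pad 2 to align 4 for d
d at 36 (size 20, align 4) → ends 56
h at 56 (size 26, align 2) → ends 82
tail pad 6 to reach multiple of 8
total 88 bytes, alignment 8

88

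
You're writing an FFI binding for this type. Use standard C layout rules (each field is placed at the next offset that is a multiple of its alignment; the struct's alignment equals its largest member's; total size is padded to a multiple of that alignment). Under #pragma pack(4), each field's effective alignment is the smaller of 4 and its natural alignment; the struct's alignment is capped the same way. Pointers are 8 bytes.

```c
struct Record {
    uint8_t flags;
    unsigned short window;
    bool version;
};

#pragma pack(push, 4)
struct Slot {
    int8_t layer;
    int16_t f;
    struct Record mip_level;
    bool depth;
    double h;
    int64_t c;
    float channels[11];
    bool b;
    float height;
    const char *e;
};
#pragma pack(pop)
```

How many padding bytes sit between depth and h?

Record: @0: flags [1B, align 1] → 1; +1 pad (align 2); @2: window [2B, align 2] → 4; @4: version [1B, align 1] → 5; +1 tail pad (align 2); size 6, align 2
@0: layer [1B, align 1] → 1
+1 pad (align 2)
@2: f [2B, align 2] → 4
@4: mip_level [6B, align 2] → 10
@10: depth [1B, align 1] → 11
+1 pad (align 4)
@12: h [8B, align 4] → 20

1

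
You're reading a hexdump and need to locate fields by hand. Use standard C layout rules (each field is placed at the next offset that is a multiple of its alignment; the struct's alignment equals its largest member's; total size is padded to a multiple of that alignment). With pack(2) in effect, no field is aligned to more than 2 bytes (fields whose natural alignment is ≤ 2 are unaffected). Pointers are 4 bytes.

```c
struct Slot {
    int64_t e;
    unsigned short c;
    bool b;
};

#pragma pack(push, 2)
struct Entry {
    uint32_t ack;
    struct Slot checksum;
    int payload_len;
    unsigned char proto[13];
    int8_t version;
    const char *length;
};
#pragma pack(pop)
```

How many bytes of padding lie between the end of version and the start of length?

0

Slot: 0..8  e  (8B, 8-aligned); 8..10  c  (2B, 2-aligned); 10..11  b  (1B, 1-aligned); 11..16  -- tail padding (5B); sizeof = 16, alignof = 8
0..4  ack  (4B, 2-aligned)
4..20  checksum  (16B, 2-aligned)
20..24  payload_len  (4B, 2-aligned)
24..37  proto  (13B, 1-aligned)
37..38  version  (1B, 1-aligned)
38..42  length  (4B, 2-aligned)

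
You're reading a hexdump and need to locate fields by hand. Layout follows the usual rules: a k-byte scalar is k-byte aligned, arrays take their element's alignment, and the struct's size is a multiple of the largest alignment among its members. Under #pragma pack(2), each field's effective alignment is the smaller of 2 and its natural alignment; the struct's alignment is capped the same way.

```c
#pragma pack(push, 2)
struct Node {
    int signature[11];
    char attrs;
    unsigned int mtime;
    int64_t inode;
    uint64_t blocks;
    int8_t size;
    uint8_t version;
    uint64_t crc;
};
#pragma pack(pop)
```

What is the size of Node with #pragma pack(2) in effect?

76

0..44  signature  (44B, 2-aligned)
44..45  attrs  (1B, 1-aligned)
45..46  -- padding (1B)
46..50  mtime  (4B, 2-aligned)
50..58  inode  (8B, 2-aligned)
58..66  blocks  (8B, 2-aligned)
66..67  size  (1B, 1-aligned)
67..68  version  (1B, 1-aligned)
68..76  crc  (8B, 2-aligned)
sizeof = 76, alignof = 2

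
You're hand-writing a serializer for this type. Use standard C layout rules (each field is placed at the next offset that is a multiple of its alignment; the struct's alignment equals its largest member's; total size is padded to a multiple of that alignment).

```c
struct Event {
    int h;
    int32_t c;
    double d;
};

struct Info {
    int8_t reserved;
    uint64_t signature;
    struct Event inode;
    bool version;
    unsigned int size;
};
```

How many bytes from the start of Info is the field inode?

16

Event: 0..4  h  (4B, 4-aligned); 4..8  c  (4B, 4-aligned); 8..16  d  (8B, 8-aligned); sizeof = 16, alignof = 8
0..1  reserved  (1B, 1-aligned)
1..8  -- padding (7B)
8..16  signature  (8B, 8-aligned)
16..32  inode  (16B, 8-aligned)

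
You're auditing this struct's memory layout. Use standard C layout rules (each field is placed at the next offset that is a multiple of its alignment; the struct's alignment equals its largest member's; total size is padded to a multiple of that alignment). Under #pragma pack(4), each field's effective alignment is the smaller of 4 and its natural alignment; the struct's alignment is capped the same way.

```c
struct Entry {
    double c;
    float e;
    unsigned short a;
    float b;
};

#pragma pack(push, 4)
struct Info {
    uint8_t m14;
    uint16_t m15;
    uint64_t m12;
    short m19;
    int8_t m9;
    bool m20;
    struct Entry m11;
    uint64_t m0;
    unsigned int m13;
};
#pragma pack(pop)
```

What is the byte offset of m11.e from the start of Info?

24

Entry: @0: c [8B, align 8] → 8; @8: e [4B, align 4] → 12; @12: a [2B, align 2] → 14; +2 pad (align 4); @16: b [4B, align 4] → 20; +4 tail pad (align 8); size 24, align 8
@0: m14 [1B, align 1] → 1
+1 pad (align 2)
@2: m15 [2B, align 2] → 4
@4: m12 [8B, align 4] → 12
@12: m19 [2B, align 2] → 14
@14: m9 [1B, align 1] → 15
@15: m20 [1B, align 1] → 16
@16: m11 [24B, align 4] → 40
within Entry: e at 8
16 + 8 = 24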